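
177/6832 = 177/6832 = 0.03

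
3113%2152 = 961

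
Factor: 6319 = 71^1*89^1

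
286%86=28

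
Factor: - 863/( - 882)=2^( - 1) * 3^(-2 )*7^( - 2)*863^1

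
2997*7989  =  23943033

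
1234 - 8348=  - 7114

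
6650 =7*950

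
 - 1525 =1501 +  - 3026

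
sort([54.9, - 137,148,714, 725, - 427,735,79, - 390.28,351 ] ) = [ - 427,  -  390.28, - 137,54.9 , 79,148,351,714 , 725,735 ]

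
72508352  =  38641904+33866448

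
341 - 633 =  - 292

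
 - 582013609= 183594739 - 765608348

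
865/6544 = 865/6544 = 0.13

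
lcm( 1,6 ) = 6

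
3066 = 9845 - 6779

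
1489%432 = 193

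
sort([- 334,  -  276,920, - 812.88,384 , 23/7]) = [-812.88, - 334, - 276, 23/7, 384, 920 ]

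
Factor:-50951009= -131^2*2969^1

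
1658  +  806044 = 807702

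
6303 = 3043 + 3260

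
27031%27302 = 27031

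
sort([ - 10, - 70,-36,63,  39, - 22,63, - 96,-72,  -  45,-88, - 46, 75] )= [- 96, - 88, - 72, - 70,-46,  -  45,  -  36,-22,-10,39,63, 63, 75 ] 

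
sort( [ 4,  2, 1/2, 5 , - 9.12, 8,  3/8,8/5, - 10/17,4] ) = [-9.12, - 10/17,3/8,  1/2,8/5,  2,  4, 4, 5,8] 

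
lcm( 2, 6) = 6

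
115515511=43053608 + 72461903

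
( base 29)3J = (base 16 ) 6A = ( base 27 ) 3P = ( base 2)1101010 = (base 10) 106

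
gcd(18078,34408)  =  46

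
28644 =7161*4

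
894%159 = 99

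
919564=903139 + 16425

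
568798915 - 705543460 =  - 136744545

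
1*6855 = 6855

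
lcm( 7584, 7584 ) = 7584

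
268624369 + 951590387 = 1220214756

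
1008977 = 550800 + 458177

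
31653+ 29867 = 61520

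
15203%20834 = 15203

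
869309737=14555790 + 854753947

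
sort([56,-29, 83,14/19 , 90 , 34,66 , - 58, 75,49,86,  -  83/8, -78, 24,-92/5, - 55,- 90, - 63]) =[ - 90,  -  78, - 63 ,  -  58,-55,  -  29,-92/5, - 83/8 , 14/19, 24,  34, 49, 56, 66,75, 83, 86,90 ]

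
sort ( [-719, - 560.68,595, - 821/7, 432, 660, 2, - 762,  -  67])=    [-762, - 719, - 560.68,  -  821/7, - 67, 2, 432 , 595, 660 ] 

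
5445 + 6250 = 11695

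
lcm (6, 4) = 12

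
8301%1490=851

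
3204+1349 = 4553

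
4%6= 4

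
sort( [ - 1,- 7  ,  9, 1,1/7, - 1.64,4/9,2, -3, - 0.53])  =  [-7, - 3,- 1.64, - 1,-0.53,1/7,4/9, 1,2,  9 ] 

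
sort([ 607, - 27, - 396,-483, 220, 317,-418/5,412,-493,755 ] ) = [-493, - 483 , - 396,- 418/5, - 27, 220,317, 412, 607, 755]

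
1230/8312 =615/4156 = 0.15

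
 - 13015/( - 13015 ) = 1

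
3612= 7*516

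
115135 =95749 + 19386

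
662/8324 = 331/4162  =  0.08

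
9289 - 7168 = 2121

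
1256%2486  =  1256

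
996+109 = 1105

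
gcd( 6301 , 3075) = 1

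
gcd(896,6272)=896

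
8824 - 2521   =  6303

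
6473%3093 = 287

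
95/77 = 1 + 18/77 = 1.23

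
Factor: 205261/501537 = 3^( - 1 )*7^2*47^( -1 )*59^1*71^1*3557^( - 1)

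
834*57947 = 48327798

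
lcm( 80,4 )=80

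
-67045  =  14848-81893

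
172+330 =502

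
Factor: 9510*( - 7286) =- 69289860= -  2^2*3^1*5^1*317^1*3643^1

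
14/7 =2 = 2.00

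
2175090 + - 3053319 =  - 878229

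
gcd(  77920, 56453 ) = 1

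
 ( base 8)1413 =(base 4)30023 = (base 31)p4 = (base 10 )779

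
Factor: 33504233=7^1*251^1 * 19069^1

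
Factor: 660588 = 2^2 * 3^1*55049^1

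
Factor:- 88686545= - 5^1*17737309^1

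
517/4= 517/4=129.25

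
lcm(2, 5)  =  10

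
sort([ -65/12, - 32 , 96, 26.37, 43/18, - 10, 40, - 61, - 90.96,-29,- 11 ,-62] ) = [ - 90.96, - 62, - 61,-32, - 29, - 11, - 10, - 65/12, 43/18,26.37,40,96 ] 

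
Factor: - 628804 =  - 2^2*11^1*31^1*461^1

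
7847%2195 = 1262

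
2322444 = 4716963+-2394519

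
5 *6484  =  32420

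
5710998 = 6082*939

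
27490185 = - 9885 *(  -  2781) 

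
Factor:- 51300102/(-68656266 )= 1221431/1634673=3^( - 1)*31^3*41^1*109^(-1)*4999^(-1 )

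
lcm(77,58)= 4466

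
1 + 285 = 286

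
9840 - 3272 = 6568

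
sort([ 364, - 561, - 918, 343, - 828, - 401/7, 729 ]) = [ - 918 , - 828, - 561, - 401/7,343, 364, 729]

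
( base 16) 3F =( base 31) 21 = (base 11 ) 58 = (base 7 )120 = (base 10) 63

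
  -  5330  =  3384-8714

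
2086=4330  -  2244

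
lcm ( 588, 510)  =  49980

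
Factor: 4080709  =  1789^1*2281^1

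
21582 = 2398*9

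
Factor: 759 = 3^1 *11^1*23^1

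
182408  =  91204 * 2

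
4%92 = 4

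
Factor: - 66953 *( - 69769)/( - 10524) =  -4671243857/10524 = - 2^( - 2 )*3^(  -  1)*7^1 * 23^1* 41^1*71^1  *877^( - 1) * 9967^1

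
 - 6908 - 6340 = -13248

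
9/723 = 3/241 = 0.01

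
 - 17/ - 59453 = 17/59453= 0.00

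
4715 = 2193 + 2522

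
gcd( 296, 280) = 8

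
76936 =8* 9617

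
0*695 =0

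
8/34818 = 4/17409= 0.00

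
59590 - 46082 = 13508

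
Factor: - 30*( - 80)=2400 = 2^5 * 3^1*5^2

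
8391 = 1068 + 7323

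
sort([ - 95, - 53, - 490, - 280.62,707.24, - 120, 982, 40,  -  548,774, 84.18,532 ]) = [  -  548, - 490, - 280.62, - 120, - 95, - 53,40, 84.18,532,707.24,  774 , 982]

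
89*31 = 2759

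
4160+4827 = 8987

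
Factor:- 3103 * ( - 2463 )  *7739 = 59146770171 = 3^1*29^1*71^1*107^1 * 109^1*821^1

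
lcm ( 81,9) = 81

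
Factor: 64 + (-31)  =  3^1*11^1 = 33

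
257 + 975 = 1232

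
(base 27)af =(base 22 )cl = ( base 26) AP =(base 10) 285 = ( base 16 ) 11D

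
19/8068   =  19/8068 = 0.00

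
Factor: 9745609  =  173^1 * 56333^1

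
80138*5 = 400690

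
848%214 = 206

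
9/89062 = 9/89062 = 0.00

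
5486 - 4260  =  1226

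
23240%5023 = 3148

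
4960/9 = 4960/9 = 551.11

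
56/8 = 7 = 7.00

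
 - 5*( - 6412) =32060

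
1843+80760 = 82603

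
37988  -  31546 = 6442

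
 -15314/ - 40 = 7657/20 = 382.85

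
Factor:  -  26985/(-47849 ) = 3^1*5^1*7^1 * 59^ (-1)*257^1*811^ ( - 1)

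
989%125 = 114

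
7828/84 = 1957/21  =  93.19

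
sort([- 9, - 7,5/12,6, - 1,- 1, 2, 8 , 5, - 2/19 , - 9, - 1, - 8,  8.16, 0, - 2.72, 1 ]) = [  -  9, - 9,  -  8, - 7 , - 2.72,-1 , - 1, - 1,-2/19,  0, 5/12 , 1 , 2,5,6,8,8.16 ]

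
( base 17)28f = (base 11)603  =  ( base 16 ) 2D9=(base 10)729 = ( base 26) 121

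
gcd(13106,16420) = 2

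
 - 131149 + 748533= 617384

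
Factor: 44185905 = 3^5*5^1 * 41^1*887^1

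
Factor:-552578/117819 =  - 802/171 = - 2^1*3^(-2)*19^(-1)* 401^1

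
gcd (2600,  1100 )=100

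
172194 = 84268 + 87926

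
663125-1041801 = -378676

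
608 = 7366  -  6758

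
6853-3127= 3726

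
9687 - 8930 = 757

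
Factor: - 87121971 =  - 3^2*691^1 * 14009^1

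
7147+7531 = 14678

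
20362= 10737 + 9625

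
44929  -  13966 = 30963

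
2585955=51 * 50705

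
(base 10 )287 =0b100011111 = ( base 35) 87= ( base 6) 1155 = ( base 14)167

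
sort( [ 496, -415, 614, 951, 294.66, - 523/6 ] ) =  [ - 415, - 523/6, 294.66, 496, 614, 951]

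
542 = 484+58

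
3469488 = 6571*528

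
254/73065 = 254/73065 = 0.00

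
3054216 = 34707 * 88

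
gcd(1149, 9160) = 1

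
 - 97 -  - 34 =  - 63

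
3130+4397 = 7527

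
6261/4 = 6261/4 = 1565.25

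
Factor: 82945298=2^1*19^1*157^1*13903^1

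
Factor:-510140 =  - 2^2*5^1 * 23^1*1109^1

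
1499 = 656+843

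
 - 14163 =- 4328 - 9835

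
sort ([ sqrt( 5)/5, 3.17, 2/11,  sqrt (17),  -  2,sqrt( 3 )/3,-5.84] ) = [-5.84, - 2,2/11, sqrt(5 )/5,sqrt( 3)/3,3.17,sqrt(17)]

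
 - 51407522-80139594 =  - 131547116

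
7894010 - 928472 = 6965538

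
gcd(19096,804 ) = 4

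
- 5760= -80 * 72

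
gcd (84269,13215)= 1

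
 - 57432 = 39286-96718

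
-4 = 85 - 89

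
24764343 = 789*31387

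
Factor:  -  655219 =- 655219^1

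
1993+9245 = 11238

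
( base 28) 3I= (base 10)102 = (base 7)204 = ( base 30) 3c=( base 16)66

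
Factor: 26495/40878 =2^ ( - 1)*3^( -3)*5^1*7^1 = 35/54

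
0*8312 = 0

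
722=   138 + 584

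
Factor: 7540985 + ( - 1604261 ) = 5936724 =2^2*3^2 *37^1*4457^1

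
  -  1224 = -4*306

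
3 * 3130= 9390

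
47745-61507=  - 13762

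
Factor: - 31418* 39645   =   - 1245566610 = -2^1 * 3^2 * 5^1 * 23^1*683^1*881^1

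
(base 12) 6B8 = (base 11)833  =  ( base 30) 13e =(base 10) 1004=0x3EC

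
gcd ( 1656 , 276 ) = 276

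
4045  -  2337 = 1708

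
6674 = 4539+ 2135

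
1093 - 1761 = -668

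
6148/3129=1+3019/3129 = 1.96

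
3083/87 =35  +  38/87  =  35.44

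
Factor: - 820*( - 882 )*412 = 297974880 = 2^5 * 3^2*5^1 * 7^2 * 41^1*103^1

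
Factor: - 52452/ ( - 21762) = 94/39 = 2^1*3^( - 1)  *13^( - 1 ) * 47^1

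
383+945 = 1328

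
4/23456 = 1/5864 = 0.00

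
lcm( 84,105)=420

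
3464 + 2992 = 6456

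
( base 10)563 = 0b1000110011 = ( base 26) lh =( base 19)1AC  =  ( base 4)20303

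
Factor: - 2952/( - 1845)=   2^3 *5^( - 1) = 8/5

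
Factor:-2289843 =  - 3^3*84809^1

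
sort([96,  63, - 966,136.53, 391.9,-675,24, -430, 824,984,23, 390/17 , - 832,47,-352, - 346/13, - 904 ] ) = [  -  966,  -  904, - 832,- 675,-430 ,-352,-346/13,  390/17,  23,  24, 47 , 63, 96,136.53 , 391.9, 824, 984 ]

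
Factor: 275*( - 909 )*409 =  - 102239775 = - 3^2*5^2  *  11^1*101^1*409^1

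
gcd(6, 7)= 1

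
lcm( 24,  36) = 72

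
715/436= 1 + 279/436 = 1.64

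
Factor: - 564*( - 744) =419616 = 2^5*3^2 *31^1*47^1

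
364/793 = 28/61 = 0.46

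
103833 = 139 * 747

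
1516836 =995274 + 521562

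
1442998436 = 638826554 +804171882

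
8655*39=337545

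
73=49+24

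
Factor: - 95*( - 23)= 5^1* 19^1*23^1 = 2185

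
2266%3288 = 2266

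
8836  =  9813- 977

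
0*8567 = 0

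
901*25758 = 23207958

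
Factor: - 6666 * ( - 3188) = 21251208  =  2^3*3^1*11^1*101^1*797^1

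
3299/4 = 3299/4 =824.75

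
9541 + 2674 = 12215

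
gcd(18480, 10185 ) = 105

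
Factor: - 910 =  - 2^1*5^1*7^1*13^1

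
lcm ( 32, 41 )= 1312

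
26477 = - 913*(  -  29 ) 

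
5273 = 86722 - 81449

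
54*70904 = 3828816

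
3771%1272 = 1227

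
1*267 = 267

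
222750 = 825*270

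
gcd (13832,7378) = 14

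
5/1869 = 5/1869  =  0.00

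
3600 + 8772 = 12372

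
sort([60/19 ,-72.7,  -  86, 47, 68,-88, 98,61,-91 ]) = [-91, - 88, - 86, - 72.7, 60/19, 47,61, 68 , 98 ] 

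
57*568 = 32376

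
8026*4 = 32104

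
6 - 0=6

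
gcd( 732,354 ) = 6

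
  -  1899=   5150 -7049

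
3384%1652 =80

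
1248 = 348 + 900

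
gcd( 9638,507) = 1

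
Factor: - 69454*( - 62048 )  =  4309481792 = 2^6*7^2*11^2*41^1*277^1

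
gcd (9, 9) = 9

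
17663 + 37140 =54803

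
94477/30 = 94477/30 = 3149.23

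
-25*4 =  - 100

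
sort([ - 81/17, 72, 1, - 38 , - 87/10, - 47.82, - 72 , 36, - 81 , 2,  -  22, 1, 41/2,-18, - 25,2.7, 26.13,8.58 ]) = [ - 81, -72,- 47.82, - 38, - 25,-22 ,  -  18,  -  87/10 , - 81/17 , 1, 1,2, 2.7, 8.58, 41/2, 26.13 , 36, 72 ]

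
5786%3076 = 2710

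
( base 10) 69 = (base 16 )45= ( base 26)2h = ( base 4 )1011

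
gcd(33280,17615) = 65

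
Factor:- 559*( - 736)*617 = 2^5*13^1* 23^1 *43^1*617^1 = 253848608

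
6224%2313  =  1598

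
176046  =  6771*26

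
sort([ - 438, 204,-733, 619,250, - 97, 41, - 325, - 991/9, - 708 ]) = [ - 733,-708 ,-438,-325, - 991/9,-97,41, 204, 250, 619] 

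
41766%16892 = 7982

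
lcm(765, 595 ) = 5355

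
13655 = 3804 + 9851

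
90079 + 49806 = 139885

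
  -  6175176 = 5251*(  -  1176)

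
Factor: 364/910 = 2^1*5^( - 1)  =  2/5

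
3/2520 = 1/840 = 0.00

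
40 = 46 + -6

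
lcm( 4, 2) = 4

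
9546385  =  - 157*( -60805 )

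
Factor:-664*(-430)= 285520  =  2^4*5^1*43^1*83^1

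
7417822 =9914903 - 2497081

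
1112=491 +621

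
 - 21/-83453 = 21/83453 = 0.00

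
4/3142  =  2/1571 =0.00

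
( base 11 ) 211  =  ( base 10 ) 254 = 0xFE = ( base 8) 376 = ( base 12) 192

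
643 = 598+45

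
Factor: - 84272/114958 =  - 184/251 = - 2^3*23^1*251^( -1) 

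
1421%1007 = 414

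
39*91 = 3549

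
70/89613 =70/89613 = 0.00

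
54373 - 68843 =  - 14470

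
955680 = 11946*80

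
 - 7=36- 43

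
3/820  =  3/820 = 0.00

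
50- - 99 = 149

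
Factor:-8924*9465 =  - 2^2*3^1*5^1*23^1*97^1*631^1 = - 84465660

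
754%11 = 6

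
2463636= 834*2954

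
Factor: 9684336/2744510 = 4842168/1372255 =2^3*3^1*5^( -1 )*201757^1*274451^( - 1 )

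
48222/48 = 8037/8 = 1004.62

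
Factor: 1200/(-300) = - 4 = - 2^2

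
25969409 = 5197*4997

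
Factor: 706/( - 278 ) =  - 353/139 = - 139^( - 1 )*353^1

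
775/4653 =775/4653 = 0.17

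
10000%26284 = 10000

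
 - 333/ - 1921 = 333/1921  =  0.17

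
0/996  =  0 = 0.00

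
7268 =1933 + 5335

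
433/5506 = 433/5506 = 0.08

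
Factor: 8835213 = 3^1*41^1 * 109^1*659^1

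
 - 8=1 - 9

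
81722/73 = 1119 + 35/73=1119.48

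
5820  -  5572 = 248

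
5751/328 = 17 + 175/328= 17.53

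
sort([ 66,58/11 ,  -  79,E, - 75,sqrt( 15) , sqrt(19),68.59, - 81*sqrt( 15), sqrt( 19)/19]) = [-81 * sqrt(15), - 79, - 75, sqrt(19)/19,E, sqrt ( 15 ),sqrt(19 ) , 58/11,66, 68.59]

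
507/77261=507/77261 = 0.01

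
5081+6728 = 11809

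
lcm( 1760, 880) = 1760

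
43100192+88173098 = 131273290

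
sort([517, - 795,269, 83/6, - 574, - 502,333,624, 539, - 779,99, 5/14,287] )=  [-795, - 779, - 574,  -  502, 5/14, 83/6,99,269,287, 333,517,539, 624 ]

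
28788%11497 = 5794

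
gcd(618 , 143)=1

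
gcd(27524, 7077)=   7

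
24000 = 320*75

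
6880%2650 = 1580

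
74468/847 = 74468/847 = 87.92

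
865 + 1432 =2297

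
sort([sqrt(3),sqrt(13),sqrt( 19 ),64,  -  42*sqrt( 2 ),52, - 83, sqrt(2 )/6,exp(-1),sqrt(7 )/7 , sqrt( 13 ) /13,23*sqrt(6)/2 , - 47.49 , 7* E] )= [ - 83, - 42*sqrt( 2), - 47.49,sqrt(2 )/6,  sqrt( 13)/13, exp( - 1 ),sqrt(7)/7, sqrt(3 ), sqrt(13), sqrt(19 ),7* E,23*sqrt( 6 )/2,52,64]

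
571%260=51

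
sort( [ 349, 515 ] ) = [ 349 , 515] 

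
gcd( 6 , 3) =3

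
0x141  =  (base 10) 321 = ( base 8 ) 501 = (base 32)a1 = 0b101000001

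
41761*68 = 2839748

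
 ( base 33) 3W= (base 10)131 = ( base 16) 83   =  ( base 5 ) 1011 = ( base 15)8b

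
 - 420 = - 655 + 235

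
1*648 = 648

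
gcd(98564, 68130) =2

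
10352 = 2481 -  - 7871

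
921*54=49734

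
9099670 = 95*95786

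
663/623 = 1+40/623 = 1.06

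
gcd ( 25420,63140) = 820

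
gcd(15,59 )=1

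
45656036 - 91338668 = -45682632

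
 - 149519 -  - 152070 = 2551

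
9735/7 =1390+5/7 =1390.71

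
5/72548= 5/72548  =  0.00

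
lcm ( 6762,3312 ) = 162288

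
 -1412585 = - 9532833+8120248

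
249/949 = 249/949 = 0.26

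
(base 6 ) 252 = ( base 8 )150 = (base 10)104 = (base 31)3B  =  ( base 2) 1101000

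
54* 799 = 43146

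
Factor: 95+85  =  2^2 * 3^2  *5^1 = 180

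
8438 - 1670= 6768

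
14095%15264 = 14095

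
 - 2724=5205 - 7929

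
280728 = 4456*63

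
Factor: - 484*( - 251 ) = 121484 = 2^2 * 11^2 * 251^1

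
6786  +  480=7266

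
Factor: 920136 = 2^3*3^1*7^1*5477^1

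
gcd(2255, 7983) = 1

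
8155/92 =8155/92 = 88.64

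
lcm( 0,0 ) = 0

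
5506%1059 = 211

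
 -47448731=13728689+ - 61177420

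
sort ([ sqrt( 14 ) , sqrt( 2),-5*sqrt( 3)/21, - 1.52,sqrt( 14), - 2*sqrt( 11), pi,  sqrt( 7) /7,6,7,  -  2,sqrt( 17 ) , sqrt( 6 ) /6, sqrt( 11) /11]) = [-2 * sqrt(11 ), - 2, - 1.52, - 5 *sqrt(3 ) /21,sqrt( 11)/11, sqrt( 7 ) /7, sqrt(6)/6,sqrt( 2), pi , sqrt(14), sqrt(14 ),sqrt (17),  6, 7]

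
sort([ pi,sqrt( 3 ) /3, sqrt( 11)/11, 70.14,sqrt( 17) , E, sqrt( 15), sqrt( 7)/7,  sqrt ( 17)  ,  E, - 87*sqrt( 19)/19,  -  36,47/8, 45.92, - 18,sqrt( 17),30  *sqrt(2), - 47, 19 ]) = [ - 47,  -  36,-87*sqrt( 19)/19, -18,  sqrt ( 11 ) /11, sqrt(7 )/7,  sqrt(3) /3,E,  E,pi,sqrt(15),sqrt( 17),sqrt( 17),sqrt(17),  47/8,  19,30*sqrt(2 ), 45.92,70.14 ]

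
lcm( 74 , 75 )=5550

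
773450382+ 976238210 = 1749688592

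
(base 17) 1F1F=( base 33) 8H7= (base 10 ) 9280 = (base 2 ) 10010001000000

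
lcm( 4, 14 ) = 28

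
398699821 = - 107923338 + 506623159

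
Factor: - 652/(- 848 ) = 2^ ( - 2)* 53^( - 1 )*163^1 = 163/212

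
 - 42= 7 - 49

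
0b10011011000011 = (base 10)9923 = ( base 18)1cb5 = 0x26C3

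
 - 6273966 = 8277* (- 758 )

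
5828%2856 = 116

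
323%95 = 38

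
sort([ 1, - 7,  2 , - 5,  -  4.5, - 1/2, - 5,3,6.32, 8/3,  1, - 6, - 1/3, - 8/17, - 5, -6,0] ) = [- 7, - 6, - 6,  -  5, - 5 , -5, - 4.5,-1/2, - 8/17, - 1/3, 0, 1,  1,  2,8/3,  3, 6.32 ]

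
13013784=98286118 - 85272334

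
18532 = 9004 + 9528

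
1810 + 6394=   8204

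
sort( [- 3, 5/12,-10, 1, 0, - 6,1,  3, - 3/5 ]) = [ - 10, - 6,-3, - 3/5, 0,5/12 , 1, 1, 3 ] 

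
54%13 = 2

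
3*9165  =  27495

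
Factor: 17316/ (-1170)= - 2^1* 5^ (  -  1 ) * 37^1 = - 74/5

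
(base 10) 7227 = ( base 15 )221C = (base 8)16073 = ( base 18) 1459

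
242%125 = 117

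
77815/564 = 137 + 547/564 = 137.97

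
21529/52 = 414 + 1/52=   414.02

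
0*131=0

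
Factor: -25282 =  - 2^1*12641^1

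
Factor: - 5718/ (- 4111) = 2^1* 3^1*953^1*4111^( - 1)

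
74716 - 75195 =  - 479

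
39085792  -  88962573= -49876781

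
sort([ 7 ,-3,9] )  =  [ - 3, 7, 9]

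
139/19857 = 139/19857 = 0.01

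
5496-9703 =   -  4207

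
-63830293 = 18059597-81889890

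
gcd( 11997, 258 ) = 129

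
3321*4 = 13284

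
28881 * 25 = 722025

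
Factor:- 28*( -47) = 2^2*7^1*47^1 = 1316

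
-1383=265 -1648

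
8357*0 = 0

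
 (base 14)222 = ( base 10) 422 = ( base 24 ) HE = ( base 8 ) 646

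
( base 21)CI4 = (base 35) 4m4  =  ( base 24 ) 9KA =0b1011000101010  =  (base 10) 5674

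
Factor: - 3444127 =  - 29^1*113^1 * 1051^1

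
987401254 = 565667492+421733762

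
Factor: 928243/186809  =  7^( - 1)*127^1 * 7309^1*26687^ ( - 1 )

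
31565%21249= 10316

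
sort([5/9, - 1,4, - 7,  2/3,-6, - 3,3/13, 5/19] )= [-7, -6, - 3, - 1,  3/13,5/19,5/9, 2/3,4] 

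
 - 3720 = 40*(-93 )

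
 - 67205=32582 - 99787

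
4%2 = 0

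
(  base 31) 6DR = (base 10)6196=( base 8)14064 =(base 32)61k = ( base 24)ai4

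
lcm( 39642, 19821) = 39642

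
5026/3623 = 1  +  1403/3623 = 1.39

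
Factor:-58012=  -2^2*14503^1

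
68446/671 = 102 + 4/671 =102.01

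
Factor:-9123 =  - 3^1 * 3041^1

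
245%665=245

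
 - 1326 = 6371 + -7697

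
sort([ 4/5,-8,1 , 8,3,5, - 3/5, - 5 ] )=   [- 8, - 5,-3/5,4/5,  1,3, 5,8 ] 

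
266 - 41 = 225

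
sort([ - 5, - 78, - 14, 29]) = [ - 78, - 14, - 5, 29] 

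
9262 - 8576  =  686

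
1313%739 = 574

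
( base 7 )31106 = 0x1DB1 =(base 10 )7601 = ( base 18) 1585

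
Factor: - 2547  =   - 3^2 * 283^1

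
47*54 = 2538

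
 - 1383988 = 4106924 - 5490912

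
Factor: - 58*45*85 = - 221850 = -2^1 * 3^2*5^2 * 17^1 * 29^1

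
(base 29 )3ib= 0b101111110000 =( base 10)3056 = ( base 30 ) 3BQ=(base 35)2HB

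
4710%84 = 6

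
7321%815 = 801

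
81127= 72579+8548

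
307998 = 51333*6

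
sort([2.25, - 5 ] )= [ - 5, 2.25 ]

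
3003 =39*77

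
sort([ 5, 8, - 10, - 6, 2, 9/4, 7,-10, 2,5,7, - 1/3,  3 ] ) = [ - 10, - 10,-6, - 1/3, 2, 2,9/4,  3,5, 5,7, 7, 8 ]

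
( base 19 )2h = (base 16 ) 37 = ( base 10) 55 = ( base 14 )3d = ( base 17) 34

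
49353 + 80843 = 130196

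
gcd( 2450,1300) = 50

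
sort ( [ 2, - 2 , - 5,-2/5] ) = [ - 5, - 2, -2/5,2]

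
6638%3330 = 3308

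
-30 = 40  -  70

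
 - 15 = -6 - 9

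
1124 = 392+732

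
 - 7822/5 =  - 1565+3/5 = - 1564.40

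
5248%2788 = 2460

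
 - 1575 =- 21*75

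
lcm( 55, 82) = 4510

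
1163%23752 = 1163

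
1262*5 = 6310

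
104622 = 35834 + 68788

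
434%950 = 434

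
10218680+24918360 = 35137040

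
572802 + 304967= 877769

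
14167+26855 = 41022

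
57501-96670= -39169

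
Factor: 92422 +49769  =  3^2*7^1*37^1*61^1  =  142191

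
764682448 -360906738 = 403775710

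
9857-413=9444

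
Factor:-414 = -2^1*3^2*23^1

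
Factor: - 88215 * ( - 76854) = 6779675610 = 2^1* 3^2 * 5^1*5881^1 * 12809^1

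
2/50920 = 1/25460=0.00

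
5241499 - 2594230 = 2647269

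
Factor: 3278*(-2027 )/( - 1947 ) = 604046/177 = 2^1*3^(- 1 )*59^ ( - 1 )*149^1 * 2027^1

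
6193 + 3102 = 9295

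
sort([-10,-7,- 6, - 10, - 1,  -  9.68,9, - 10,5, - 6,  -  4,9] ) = [ - 10, - 10, - 10, - 9.68,-7, - 6, - 6, - 4, - 1,5,9,9] 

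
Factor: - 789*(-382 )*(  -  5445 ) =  -1641112110  =  - 2^1*3^3*5^1*11^2*191^1 * 263^1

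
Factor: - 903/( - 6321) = 7^( - 1 ) = 1/7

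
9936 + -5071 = 4865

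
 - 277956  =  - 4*69489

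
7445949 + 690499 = 8136448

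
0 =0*8288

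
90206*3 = 270618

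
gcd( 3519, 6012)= 9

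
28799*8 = 230392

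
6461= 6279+182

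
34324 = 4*8581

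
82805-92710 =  - 9905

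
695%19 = 11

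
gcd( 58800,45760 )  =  80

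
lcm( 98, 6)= 294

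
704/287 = 2 + 130/287 = 2.45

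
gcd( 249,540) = 3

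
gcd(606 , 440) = 2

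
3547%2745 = 802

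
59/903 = 59/903 = 0.07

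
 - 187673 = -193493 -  - 5820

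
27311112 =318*85884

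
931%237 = 220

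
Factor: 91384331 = 43^1*251^1*8467^1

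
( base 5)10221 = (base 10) 686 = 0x2AE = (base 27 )PB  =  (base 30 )mq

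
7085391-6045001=1040390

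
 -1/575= - 1/575=- 0.00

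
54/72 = 3/4=0.75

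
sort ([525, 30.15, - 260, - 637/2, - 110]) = [ - 637/2, - 260,  -  110 , 30.15,  525] 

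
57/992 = 57/992 = 0.06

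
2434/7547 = 2434/7547 = 0.32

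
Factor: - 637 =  - 7^2*13^1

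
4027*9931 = 39992137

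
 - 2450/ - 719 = 3 + 293/719 = 3.41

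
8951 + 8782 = 17733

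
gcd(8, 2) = 2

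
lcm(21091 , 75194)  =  1729462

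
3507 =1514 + 1993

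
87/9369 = 29/3123 = 0.01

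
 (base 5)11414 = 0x35B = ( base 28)12J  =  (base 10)859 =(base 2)1101011011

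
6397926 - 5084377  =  1313549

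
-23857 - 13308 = - 37165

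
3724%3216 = 508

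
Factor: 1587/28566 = 2^( - 1 )*3^( -2 ) = 1/18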